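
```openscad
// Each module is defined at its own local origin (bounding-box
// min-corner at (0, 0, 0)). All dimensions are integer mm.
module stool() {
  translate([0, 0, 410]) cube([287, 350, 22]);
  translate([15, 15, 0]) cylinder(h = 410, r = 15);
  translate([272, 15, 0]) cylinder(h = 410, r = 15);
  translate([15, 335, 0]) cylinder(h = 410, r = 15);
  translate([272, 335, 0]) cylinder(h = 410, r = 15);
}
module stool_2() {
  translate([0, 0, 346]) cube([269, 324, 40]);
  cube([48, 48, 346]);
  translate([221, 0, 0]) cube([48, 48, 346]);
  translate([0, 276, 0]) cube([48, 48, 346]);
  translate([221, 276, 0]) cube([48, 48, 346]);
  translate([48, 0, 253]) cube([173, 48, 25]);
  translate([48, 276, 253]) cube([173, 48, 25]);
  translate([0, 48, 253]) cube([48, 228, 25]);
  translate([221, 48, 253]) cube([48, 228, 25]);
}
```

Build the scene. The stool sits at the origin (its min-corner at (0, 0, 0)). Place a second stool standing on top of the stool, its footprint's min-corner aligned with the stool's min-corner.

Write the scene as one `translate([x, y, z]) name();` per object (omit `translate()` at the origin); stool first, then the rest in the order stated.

stool();
translate([0, 0, 432]) stool_2();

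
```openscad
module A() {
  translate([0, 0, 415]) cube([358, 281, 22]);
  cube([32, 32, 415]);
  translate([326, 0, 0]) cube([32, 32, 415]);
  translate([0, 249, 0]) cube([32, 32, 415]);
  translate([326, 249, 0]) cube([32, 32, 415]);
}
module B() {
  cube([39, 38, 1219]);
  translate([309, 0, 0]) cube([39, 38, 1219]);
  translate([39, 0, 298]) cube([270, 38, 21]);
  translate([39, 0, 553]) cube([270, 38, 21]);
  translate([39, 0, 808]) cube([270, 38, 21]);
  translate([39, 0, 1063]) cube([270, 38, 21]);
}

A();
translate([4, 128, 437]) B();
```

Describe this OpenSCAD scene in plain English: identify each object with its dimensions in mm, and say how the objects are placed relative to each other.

A is a four-legged stool. The seat is 358×281 mm, 22 mm thick, top at z = 437 mm. It stands on four square legs, each 32×32 mm in cross-section, from z = 0 to the seat underside, each flush with a corner of the seat.

B is a straight ladder. Two 39×38 mm vertical rails, 1219 mm tall, stand 348 mm apart (outside-to-outside) with their front faces coplanar on the −y side. 4 rungs, each 38 mm deep and 21 mm tall, span between the inner faces of the rails, front faces flush with the rails. The lowest rung's underside is at z = 298 mm and rungs are spaced 255 mm apart (underside to underside).

The ladder is on top of the stool.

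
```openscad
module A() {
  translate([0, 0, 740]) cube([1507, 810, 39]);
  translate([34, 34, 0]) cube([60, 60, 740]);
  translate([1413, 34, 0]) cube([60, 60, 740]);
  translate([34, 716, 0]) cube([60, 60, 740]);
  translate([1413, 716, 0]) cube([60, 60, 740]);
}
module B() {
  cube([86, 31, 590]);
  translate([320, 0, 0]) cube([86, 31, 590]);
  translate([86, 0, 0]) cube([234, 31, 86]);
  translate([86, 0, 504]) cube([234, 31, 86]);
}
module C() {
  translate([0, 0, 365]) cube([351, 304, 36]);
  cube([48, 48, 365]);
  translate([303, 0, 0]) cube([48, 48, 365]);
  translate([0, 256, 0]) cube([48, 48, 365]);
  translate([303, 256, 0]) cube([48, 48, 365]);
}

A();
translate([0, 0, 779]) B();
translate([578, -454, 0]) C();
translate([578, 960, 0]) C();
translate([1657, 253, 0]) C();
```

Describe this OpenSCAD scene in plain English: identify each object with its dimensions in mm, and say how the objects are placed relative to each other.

A is a rectangular dining table. The top is 1507×810×39 mm with its upper surface at z = 779 mm. It stands on four 60×60 mm square legs, each inset 34 mm from the nearest pair of top edges, running from the floor to the underside of the top.

B is a picture frame with a 234×418 mm rectangular opening (x by z) and a uniform 86 mm border on every side. Frame depth is 31 mm along y. It is built from two vertical stiles running the full outside height and two horizontal rails spanning the gap between the stiles.

C is a four-legged stool. The seat is 351×304 mm, 36 mm thick, top at z = 401 mm. It stands on four square legs, each 48×48 mm in cross-section, from z = 0 to the seat underside, each flush with a corner of the seat.

The picture frame is on top of the table. Three stools sit around the table at the −y, +y, +x sides.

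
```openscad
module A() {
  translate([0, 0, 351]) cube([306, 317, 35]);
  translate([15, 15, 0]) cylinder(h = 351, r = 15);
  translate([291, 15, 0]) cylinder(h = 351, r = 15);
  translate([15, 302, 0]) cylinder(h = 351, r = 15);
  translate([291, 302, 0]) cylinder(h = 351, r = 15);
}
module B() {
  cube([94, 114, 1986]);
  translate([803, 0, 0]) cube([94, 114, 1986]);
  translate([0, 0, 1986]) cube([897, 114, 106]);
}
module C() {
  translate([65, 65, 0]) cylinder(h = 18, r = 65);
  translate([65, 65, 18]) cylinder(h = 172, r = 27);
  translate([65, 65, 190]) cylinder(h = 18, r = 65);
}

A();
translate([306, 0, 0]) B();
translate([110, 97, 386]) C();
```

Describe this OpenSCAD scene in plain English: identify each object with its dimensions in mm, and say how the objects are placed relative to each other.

A is a simple wooden stool: a rectangular seat 306 mm (x) by 317 mm (y), 35 mm thick, top face at z = 386 mm, on four round legs, each 30 mm in diameter. The legs rest on z = 0, each leg's axis is inset half a diameter from the nearest pair of seat edges (so the leg's bounding box is flush with the corner).

B is a door frame. The clear opening is 709 mm wide and 1986 mm high. Two 94 mm wide jambs, 114 mm deep, stand either side of the opening from the floor to the top of the opening. A 106 mm thick head sits across the top of both jambs, spanning the full outside width of the frame.

C is a spool: two coaxial disc flanges of radius 65 mm and thickness 18 mm, joined by a core cylinder of radius 27 mm and height 172 mm. The lower flange rests on z = 0 and the three cylinders share a vertical axis.

The door frame is against the stool's +x side, with their −y faces flush. The spool is on top of the stool.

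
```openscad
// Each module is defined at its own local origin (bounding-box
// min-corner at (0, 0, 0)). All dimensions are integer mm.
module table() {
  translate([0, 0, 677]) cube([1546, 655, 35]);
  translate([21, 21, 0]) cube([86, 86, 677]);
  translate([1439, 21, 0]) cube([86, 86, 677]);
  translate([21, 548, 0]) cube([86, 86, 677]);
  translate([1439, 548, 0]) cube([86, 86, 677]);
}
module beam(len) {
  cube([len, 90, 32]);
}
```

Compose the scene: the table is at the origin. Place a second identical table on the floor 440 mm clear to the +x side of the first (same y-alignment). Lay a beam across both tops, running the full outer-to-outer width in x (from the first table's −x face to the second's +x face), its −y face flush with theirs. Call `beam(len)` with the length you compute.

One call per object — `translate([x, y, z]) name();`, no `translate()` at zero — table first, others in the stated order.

table();
translate([1986, 0, 0]) table();
translate([0, 0, 712]) beam(3532);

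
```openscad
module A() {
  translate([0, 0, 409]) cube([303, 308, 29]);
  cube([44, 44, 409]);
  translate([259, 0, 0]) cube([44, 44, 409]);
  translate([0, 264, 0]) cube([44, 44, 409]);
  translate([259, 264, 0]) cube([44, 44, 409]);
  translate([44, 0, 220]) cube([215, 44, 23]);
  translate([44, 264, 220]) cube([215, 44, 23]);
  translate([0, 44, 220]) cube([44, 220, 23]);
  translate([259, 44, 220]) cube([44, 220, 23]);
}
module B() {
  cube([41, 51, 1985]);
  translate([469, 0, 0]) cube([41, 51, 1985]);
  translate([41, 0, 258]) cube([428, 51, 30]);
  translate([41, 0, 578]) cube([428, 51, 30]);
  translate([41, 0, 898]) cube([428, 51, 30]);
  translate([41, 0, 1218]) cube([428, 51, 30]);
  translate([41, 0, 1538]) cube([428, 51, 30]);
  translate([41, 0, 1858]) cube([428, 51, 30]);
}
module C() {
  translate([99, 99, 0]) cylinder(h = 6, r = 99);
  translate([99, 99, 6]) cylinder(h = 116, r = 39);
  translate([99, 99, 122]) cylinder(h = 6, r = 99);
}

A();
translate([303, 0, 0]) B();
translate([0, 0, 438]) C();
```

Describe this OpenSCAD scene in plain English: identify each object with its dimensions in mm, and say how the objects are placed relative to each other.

A is a simple wooden stool: a rectangular seat 303 mm (x) by 308 mm (y), 29 mm thick, top face at z = 438 mm, on four square legs, each 44×44 mm in cross-section. The legs rest on z = 0, each flush with a corner of the seat. Four stretchers, 44 mm wide and 23 mm tall, connect adjacent legs with their undersides at z = 220 mm, each running between the inner faces of the legs it joins and aligned with the legs' outer faces on the other axis.

B is a straight ladder. Two 41×51 mm vertical rails, 1985 mm tall, stand 510 mm apart (outside-to-outside) with their front faces coplanar on the −y side. 6 rungs, each 51 mm deep and 30 mm tall, span between the inner faces of the rails, front faces flush with the rails. The lowest rung's underside is at z = 258 mm and rungs are spaced 320 mm apart (underside to underside).

C is a spool: two coaxial disc flanges of radius 99 mm and thickness 6 mm, joined by a core cylinder of radius 39 mm and height 116 mm. The lower flange rests on z = 0 and the three cylinders share a vertical axis.

The ladder is against the stool's +x side, with their −y faces flush. The spool is on top of the stool.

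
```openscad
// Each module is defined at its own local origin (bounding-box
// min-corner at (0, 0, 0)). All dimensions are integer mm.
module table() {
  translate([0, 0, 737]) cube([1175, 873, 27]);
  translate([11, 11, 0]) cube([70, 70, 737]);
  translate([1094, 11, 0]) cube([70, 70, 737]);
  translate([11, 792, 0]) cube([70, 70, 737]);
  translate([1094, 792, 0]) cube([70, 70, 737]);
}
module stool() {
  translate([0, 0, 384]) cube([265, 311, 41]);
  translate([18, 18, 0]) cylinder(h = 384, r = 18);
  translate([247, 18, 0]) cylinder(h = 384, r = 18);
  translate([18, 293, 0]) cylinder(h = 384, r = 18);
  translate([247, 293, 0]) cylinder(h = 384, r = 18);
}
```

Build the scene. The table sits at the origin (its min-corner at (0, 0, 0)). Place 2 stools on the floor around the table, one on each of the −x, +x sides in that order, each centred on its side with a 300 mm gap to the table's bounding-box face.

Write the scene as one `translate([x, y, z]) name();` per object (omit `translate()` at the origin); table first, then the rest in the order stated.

table();
translate([-565, 281, 0]) stool();
translate([1475, 281, 0]) stool();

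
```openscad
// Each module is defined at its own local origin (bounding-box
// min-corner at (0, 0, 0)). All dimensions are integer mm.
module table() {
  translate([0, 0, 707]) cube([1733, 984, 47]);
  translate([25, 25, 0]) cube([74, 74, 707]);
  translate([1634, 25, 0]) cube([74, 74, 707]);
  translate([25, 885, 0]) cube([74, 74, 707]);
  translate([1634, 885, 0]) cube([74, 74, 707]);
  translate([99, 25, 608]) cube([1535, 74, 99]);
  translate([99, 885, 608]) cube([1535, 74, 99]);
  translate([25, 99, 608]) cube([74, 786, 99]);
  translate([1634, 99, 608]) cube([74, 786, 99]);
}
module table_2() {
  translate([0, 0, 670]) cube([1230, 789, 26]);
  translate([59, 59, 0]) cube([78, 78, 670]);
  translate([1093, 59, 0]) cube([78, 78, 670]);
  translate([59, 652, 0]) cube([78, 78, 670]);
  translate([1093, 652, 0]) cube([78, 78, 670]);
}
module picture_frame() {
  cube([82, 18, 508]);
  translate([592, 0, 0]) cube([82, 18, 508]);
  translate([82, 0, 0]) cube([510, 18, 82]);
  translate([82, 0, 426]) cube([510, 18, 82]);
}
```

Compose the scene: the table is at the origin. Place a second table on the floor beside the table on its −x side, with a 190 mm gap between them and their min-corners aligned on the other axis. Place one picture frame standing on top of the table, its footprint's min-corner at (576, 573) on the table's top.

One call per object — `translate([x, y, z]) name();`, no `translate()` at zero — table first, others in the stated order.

table();
translate([-1420, 0, 0]) table_2();
translate([576, 573, 754]) picture_frame();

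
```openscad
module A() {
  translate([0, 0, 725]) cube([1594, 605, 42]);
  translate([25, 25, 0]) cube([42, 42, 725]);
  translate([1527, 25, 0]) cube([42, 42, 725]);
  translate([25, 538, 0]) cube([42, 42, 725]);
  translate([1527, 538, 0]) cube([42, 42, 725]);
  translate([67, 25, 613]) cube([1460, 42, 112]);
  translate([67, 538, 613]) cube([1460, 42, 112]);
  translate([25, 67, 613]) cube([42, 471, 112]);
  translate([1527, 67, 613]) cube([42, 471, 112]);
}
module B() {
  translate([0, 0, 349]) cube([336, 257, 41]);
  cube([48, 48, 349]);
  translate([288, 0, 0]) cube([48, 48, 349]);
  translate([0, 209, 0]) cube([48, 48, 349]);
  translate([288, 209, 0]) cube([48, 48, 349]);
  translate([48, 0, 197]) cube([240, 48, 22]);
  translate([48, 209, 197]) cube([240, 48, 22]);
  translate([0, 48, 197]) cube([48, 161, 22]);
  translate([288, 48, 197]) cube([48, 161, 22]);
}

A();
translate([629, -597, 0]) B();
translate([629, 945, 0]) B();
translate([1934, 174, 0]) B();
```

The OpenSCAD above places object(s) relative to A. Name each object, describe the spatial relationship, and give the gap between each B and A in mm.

Each stool's nearest face is 340 mm from the table's bounding box.

A is a table. B is a stool. Three stools sit around the table at the −y, +y, +x sides. The gap between each stool and the table is 340 mm.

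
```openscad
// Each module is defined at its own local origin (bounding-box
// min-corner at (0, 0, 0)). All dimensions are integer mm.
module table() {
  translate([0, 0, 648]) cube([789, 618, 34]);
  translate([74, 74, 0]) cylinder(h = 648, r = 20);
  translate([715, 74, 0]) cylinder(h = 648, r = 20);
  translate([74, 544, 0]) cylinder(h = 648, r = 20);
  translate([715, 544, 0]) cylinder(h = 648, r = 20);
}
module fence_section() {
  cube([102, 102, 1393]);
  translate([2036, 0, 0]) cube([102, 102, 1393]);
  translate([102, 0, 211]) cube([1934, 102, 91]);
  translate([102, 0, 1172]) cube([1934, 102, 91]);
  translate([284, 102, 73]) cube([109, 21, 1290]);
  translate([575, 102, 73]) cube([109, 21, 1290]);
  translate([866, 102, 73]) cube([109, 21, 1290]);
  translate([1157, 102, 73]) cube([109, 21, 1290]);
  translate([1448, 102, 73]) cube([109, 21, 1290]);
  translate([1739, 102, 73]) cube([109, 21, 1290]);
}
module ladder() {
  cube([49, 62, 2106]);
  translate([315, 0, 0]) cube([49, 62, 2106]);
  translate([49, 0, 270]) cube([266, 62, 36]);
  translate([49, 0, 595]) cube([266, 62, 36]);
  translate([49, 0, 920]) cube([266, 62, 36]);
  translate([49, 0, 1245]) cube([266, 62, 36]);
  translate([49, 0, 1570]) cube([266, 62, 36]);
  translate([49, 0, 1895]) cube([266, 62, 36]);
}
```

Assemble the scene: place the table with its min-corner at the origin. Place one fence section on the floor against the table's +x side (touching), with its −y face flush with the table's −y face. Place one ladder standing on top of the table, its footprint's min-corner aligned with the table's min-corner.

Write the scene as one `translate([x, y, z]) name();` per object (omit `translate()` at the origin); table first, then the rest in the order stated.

table();
translate([789, 0, 0]) fence_section();
translate([0, 0, 682]) ladder();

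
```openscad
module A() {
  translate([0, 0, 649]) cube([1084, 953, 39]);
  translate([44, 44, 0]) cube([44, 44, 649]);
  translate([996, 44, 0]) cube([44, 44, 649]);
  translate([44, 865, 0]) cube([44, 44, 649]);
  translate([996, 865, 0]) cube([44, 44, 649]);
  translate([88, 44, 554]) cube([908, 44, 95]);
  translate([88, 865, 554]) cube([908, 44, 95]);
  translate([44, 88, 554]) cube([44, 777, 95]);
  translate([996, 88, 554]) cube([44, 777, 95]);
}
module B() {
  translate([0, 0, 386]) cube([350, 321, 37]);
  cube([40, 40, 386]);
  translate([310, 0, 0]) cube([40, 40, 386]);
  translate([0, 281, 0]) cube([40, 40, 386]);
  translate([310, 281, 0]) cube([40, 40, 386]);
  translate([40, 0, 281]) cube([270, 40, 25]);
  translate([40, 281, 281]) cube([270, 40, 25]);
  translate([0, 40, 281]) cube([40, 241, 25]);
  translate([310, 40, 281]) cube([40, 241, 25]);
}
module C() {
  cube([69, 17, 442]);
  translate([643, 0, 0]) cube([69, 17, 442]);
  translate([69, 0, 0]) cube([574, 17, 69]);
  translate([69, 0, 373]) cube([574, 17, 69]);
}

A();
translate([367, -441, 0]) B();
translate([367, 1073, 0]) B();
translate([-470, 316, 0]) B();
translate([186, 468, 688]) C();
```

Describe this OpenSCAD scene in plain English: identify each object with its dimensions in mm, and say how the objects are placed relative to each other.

A is a table with a 1084×953 mm rectangular top, 39 mm thick, top surface at z = 688 mm, supported by four 44×44 mm square legs, each inset 44 mm from the nearest pair of top edges, running from the floor. Four apron rails, 44 mm thick and 95 mm tall, run between adjacent legs with their top edges flush with the underside of the top and their outer faces flush with the legs' outer faces.

B is a simple wooden stool: a rectangular seat 350 mm (x) by 321 mm (y), 37 mm thick, top face at z = 423 mm, on four square legs, each 40×40 mm in cross-section. The legs rest on z = 0, each flush with a corner of the seat. Four stretchers, 40 mm wide and 25 mm tall, connect adjacent legs with their undersides at z = 281 mm, each running between the inner faces of the legs it joins and aligned with the legs' outer faces on the other axis.

C is a picture frame with a 574×304 mm rectangular opening (x by z) and a uniform 69 mm border on every side. Frame depth is 17 mm along y. It is built from two vertical stiles running the full outside height and two horizontal rails spanning the gap between the stiles.

Three stools sit around the table at the −y, +y, −x sides. The picture frame is on top of the table, centred.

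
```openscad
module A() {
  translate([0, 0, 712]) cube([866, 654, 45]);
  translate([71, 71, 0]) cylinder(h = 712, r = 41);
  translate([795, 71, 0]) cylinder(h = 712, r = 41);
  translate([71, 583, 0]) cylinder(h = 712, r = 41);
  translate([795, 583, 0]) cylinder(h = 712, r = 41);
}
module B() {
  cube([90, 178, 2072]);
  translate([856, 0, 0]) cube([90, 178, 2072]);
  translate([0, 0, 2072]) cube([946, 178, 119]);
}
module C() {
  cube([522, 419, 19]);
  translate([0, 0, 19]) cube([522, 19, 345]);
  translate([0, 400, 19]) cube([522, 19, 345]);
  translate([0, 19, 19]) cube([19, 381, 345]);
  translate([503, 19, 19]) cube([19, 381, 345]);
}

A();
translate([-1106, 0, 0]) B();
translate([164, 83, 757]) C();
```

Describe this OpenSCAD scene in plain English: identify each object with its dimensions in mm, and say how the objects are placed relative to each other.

A is a table: top 866 mm (x) × 654 mm (y), 45 mm thick, upper face at z = 757 mm, on four round legs of 82 mm diameter, each leg's bounding box inset 30 mm from the nearest pair of top edges, running from z = 0 to the bottom of the top.

B is a rectangular door frame: two vertical jambs of 90×178 mm section, 2072 mm tall, with a clear opening 766 mm wide between their inner faces. A header 119 mm tall and 178 mm deep lies on top of the jambs and spans the full outside width.

C is an open storage box with external size 522×419×364 mm and wall thickness 19 mm (the base is also 19 mm thick). The base covers the whole footprint; the four walls stand on the base, with the y-facing walls full-width and the x-facing walls fitting between their inner faces.

The door frame is on the floor beside the table on its −x side. The open box is on top of the table.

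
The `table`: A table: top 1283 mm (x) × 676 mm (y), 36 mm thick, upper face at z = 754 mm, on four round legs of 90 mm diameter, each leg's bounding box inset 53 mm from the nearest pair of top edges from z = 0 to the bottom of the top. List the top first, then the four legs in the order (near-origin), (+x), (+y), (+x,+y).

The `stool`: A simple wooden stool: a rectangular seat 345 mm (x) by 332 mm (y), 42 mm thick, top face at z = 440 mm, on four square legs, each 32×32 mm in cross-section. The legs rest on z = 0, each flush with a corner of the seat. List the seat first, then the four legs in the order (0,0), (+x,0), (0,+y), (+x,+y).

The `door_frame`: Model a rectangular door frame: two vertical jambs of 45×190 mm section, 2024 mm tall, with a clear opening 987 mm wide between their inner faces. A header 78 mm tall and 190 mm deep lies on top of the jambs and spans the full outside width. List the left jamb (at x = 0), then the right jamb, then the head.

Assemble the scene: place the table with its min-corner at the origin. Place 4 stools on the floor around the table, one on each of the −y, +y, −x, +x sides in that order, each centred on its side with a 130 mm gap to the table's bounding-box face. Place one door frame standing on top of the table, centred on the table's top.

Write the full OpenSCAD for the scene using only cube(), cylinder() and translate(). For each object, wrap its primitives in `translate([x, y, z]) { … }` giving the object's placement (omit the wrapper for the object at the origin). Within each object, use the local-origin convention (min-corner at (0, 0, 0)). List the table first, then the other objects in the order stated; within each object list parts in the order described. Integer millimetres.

translate([0, 0, 718]) cube([1283, 676, 36]);
translate([98, 98, 0]) cylinder(h = 718, r = 45);
translate([1185, 98, 0]) cylinder(h = 718, r = 45);
translate([98, 578, 0]) cylinder(h = 718, r = 45);
translate([1185, 578, 0]) cylinder(h = 718, r = 45);
translate([469, -462, 0]) {
  translate([0, 0, 398]) cube([345, 332, 42]);
  cube([32, 32, 398]);
  translate([313, 0, 0]) cube([32, 32, 398]);
  translate([0, 300, 0]) cube([32, 32, 398]);
  translate([313, 300, 0]) cube([32, 32, 398]);
}
translate([469, 806, 0]) {
  translate([0, 0, 398]) cube([345, 332, 42]);
  cube([32, 32, 398]);
  translate([313, 0, 0]) cube([32, 32, 398]);
  translate([0, 300, 0]) cube([32, 32, 398]);
  translate([313, 300, 0]) cube([32, 32, 398]);
}
translate([-475, 172, 0]) {
  translate([0, 0, 398]) cube([345, 332, 42]);
  cube([32, 32, 398]);
  translate([313, 0, 0]) cube([32, 32, 398]);
  translate([0, 300, 0]) cube([32, 32, 398]);
  translate([313, 300, 0]) cube([32, 32, 398]);
}
translate([1413, 172, 0]) {
  translate([0, 0, 398]) cube([345, 332, 42]);
  cube([32, 32, 398]);
  translate([313, 0, 0]) cube([32, 32, 398]);
  translate([0, 300, 0]) cube([32, 32, 398]);
  translate([313, 300, 0]) cube([32, 32, 398]);
}
translate([103, 243, 754]) {
  cube([45, 190, 2024]);
  translate([1032, 0, 0]) cube([45, 190, 2024]);
  translate([0, 0, 2024]) cube([1077, 190, 78]);
}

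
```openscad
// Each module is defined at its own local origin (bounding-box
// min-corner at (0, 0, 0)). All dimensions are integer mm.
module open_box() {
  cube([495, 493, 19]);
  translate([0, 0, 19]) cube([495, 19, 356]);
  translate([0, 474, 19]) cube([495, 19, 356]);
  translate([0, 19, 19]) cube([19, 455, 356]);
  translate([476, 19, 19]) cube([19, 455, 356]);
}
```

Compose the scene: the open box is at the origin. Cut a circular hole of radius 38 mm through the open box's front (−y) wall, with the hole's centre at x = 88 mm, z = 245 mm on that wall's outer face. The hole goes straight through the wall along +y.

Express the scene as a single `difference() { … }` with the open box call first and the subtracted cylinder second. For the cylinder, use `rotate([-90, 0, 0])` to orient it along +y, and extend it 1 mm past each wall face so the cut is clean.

difference() {
  open_box();
  translate([88, -1, 245]) rotate([-90, 0, 0]) cylinder(h = 21, r = 38);
}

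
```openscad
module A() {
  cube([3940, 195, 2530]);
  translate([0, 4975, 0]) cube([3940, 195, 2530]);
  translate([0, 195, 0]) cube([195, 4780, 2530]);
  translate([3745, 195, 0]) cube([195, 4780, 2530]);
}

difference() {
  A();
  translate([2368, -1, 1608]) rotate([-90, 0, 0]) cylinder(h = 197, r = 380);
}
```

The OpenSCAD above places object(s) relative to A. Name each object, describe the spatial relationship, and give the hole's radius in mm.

The subtracted cylinder has r = 380 mm.

A is a house frame. The house frame has a circular hole through its front wall. The hole's radius is 380 mm.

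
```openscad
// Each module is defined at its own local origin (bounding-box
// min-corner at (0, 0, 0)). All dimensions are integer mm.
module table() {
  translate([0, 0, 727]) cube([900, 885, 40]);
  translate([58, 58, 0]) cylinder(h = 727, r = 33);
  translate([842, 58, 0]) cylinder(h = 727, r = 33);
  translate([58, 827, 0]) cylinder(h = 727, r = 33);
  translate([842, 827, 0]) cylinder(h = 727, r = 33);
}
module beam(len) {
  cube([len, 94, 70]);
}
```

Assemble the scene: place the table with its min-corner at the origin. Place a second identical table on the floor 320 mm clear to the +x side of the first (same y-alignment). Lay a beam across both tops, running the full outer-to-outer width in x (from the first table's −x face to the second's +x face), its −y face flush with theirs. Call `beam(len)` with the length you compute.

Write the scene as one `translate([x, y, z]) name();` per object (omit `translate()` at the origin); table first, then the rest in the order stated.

table();
translate([1220, 0, 0]) table();
translate([0, 0, 767]) beam(2120);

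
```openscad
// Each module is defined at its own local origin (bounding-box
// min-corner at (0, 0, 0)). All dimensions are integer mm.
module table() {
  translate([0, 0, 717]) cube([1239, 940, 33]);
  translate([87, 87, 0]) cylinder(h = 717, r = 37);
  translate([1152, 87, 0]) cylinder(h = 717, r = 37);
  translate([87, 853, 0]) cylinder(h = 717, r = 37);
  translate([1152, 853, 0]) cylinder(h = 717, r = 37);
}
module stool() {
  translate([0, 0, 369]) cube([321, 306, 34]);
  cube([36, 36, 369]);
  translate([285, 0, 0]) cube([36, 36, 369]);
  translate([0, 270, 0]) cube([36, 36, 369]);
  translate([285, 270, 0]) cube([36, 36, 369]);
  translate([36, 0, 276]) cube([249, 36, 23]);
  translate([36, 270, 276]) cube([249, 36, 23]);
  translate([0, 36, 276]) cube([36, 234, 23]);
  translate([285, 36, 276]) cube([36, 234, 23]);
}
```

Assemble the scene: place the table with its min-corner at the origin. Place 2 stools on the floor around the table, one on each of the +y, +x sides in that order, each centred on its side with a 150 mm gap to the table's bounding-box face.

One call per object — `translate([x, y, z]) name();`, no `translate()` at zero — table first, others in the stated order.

table();
translate([459, 1090, 0]) stool();
translate([1389, 317, 0]) stool();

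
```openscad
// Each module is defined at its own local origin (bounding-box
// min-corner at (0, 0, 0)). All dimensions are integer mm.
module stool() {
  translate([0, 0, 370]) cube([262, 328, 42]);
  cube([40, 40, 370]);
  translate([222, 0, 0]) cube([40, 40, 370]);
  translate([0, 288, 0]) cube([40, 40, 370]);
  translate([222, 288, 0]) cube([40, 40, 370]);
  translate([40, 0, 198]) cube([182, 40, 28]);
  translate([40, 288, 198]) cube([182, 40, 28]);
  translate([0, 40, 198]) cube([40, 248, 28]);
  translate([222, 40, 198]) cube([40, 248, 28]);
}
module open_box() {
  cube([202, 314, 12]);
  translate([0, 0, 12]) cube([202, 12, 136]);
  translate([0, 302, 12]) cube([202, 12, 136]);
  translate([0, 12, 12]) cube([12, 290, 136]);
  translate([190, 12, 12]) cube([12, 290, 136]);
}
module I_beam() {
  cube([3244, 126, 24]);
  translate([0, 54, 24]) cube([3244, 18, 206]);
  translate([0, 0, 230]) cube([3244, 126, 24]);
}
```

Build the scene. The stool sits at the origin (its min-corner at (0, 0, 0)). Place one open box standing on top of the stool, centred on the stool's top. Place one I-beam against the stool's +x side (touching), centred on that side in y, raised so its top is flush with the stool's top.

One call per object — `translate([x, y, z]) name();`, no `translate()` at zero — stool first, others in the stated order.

stool();
translate([30, 7, 412]) open_box();
translate([262, 101, 158]) I_beam();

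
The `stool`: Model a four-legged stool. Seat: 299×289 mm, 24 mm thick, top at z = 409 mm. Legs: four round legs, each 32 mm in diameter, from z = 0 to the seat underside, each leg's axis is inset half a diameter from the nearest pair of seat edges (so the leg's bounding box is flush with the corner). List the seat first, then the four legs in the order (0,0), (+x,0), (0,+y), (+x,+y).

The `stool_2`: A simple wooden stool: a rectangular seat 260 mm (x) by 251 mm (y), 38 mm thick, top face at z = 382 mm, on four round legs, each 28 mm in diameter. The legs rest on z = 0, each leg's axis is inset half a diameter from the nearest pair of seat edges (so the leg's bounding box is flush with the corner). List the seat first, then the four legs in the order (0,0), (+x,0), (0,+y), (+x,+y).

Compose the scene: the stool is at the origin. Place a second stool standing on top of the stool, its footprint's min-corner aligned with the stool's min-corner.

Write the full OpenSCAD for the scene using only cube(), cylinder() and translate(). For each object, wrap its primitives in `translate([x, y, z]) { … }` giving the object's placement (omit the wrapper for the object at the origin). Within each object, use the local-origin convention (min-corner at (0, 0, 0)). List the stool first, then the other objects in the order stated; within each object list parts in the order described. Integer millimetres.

translate([0, 0, 385]) cube([299, 289, 24]);
translate([16, 16, 0]) cylinder(h = 385, r = 16);
translate([283, 16, 0]) cylinder(h = 385, r = 16);
translate([16, 273, 0]) cylinder(h = 385, r = 16);
translate([283, 273, 0]) cylinder(h = 385, r = 16);
translate([0, 0, 409]) {
  translate([0, 0, 344]) cube([260, 251, 38]);
  translate([14, 14, 0]) cylinder(h = 344, r = 14);
  translate([246, 14, 0]) cylinder(h = 344, r = 14);
  translate([14, 237, 0]) cylinder(h = 344, r = 14);
  translate([246, 237, 0]) cylinder(h = 344, r = 14);
}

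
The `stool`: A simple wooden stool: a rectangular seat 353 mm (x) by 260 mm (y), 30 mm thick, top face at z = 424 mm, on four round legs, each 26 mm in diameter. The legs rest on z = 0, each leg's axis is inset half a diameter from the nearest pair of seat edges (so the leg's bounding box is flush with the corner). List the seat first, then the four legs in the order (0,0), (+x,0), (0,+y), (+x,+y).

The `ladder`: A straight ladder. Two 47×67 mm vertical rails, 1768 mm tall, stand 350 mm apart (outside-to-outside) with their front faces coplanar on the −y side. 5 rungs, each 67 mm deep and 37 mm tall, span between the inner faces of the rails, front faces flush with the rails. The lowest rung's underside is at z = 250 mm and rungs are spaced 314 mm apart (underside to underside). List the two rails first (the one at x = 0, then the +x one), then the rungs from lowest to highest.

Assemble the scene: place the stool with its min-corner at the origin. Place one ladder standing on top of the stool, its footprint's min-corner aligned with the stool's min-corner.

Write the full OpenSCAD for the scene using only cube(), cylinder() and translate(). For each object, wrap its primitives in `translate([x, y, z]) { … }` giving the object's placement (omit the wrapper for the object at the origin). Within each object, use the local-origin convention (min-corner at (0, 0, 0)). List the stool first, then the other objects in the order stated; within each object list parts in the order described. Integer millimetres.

translate([0, 0, 394]) cube([353, 260, 30]);
translate([13, 13, 0]) cylinder(h = 394, r = 13);
translate([340, 13, 0]) cylinder(h = 394, r = 13);
translate([13, 247, 0]) cylinder(h = 394, r = 13);
translate([340, 247, 0]) cylinder(h = 394, r = 13);
translate([0, 0, 424]) {
  cube([47, 67, 1768]);
  translate([303, 0, 0]) cube([47, 67, 1768]);
  translate([47, 0, 250]) cube([256, 67, 37]);
  translate([47, 0, 564]) cube([256, 67, 37]);
  translate([47, 0, 878]) cube([256, 67, 37]);
  translate([47, 0, 1192]) cube([256, 67, 37]);
  translate([47, 0, 1506]) cube([256, 67, 37]);
}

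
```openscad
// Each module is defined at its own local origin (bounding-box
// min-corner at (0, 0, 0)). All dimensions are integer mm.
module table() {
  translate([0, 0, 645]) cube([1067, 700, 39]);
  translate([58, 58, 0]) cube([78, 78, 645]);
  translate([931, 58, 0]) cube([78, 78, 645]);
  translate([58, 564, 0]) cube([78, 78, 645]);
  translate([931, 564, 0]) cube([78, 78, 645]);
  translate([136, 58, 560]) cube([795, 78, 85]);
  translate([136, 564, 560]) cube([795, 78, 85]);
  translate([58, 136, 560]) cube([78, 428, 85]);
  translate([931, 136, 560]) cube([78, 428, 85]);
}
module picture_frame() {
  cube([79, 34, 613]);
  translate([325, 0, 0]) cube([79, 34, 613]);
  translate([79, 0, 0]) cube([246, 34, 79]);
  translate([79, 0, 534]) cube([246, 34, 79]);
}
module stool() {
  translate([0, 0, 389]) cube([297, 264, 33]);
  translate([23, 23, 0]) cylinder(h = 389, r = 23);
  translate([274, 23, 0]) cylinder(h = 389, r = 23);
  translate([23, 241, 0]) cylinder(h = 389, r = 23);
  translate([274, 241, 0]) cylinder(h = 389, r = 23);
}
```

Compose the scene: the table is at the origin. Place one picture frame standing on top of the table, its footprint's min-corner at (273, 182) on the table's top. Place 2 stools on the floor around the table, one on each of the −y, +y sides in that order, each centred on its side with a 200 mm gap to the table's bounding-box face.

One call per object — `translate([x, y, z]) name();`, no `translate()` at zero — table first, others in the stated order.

table();
translate([273, 182, 684]) picture_frame();
translate([385, -464, 0]) stool();
translate([385, 900, 0]) stool();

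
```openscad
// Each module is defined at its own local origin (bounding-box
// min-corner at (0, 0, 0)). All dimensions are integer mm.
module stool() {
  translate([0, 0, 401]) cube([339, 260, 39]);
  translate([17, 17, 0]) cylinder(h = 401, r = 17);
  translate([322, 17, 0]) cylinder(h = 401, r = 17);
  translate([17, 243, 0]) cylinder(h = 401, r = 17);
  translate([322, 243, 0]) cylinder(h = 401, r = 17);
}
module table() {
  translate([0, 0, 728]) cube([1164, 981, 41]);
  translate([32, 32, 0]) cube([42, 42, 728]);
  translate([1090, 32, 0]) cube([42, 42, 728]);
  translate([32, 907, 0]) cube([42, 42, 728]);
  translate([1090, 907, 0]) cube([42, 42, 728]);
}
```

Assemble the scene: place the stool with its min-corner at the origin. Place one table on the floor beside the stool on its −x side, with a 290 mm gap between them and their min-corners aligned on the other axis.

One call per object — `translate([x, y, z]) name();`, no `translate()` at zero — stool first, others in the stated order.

stool();
translate([-1454, 0, 0]) table();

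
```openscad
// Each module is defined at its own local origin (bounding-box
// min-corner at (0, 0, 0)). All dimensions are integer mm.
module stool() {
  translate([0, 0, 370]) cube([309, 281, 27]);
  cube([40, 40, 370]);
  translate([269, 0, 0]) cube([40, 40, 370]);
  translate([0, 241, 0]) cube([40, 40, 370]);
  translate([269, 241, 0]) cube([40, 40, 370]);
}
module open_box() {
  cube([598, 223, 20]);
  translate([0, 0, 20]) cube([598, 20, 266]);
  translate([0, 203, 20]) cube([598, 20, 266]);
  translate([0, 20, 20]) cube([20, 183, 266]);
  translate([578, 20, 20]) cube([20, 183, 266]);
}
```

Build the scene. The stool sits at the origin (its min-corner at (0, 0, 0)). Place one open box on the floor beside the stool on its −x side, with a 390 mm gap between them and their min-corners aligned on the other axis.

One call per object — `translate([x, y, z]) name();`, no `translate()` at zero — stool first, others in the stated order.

stool();
translate([-988, 0, 0]) open_box();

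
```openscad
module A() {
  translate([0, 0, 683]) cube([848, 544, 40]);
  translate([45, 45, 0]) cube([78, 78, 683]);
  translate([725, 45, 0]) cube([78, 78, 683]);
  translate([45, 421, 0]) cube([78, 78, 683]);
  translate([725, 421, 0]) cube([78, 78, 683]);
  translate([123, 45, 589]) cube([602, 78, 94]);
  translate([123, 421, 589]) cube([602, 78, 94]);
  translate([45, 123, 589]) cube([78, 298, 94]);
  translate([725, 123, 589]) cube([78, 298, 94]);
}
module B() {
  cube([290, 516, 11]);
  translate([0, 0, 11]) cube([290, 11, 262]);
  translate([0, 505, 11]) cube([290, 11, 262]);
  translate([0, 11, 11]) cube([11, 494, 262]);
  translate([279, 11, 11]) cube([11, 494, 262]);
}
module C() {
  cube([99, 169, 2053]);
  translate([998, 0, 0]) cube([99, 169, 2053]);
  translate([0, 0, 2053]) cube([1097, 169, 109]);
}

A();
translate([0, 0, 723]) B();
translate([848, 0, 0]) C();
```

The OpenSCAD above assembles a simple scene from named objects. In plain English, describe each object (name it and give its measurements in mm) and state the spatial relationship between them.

A is a rectangular dining table. The top is 848×544×40 mm with its upper surface at z = 723 mm. It stands on four 78×78 mm square legs, each inset 45 mm from the nearest pair of top edges, running from the floor to the underside of the top. Four apron rails, 78 mm thick and 94 mm tall, run between adjacent legs with their top edges flush with the underside of the top and their outer faces flush with the legs' outer faces.

B is an open-topped rectangular box: outside dimensions 290×516×273 mm, with a uniform wall and base thickness of 11 mm. The base is a full 290×516 slab on the floor; four walls sit on top of the base. The front and back walls (the −y and +y sides) span the full width; the two side walls fit between them.

C is a rectangular door frame: two vertical jambs of 99×169 mm section, 2053 mm tall, with a clear opening 899 mm wide between their inner faces. A header 109 mm tall and 169 mm deep lies on top of the jambs and spans the full outside width.

The open box is on top of the table. The door frame is against the table's +x side, with their −y faces flush.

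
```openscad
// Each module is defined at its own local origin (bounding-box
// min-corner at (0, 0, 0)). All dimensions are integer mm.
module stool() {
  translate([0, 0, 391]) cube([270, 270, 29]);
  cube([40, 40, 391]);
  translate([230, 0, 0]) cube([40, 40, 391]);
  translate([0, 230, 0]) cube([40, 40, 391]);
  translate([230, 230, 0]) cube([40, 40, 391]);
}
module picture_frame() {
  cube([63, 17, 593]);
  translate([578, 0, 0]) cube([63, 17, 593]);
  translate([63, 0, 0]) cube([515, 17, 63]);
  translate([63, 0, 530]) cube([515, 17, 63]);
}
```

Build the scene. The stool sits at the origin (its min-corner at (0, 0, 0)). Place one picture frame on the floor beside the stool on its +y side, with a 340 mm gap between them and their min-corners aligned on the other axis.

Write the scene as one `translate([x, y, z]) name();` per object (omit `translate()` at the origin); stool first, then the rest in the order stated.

stool();
translate([0, 610, 0]) picture_frame();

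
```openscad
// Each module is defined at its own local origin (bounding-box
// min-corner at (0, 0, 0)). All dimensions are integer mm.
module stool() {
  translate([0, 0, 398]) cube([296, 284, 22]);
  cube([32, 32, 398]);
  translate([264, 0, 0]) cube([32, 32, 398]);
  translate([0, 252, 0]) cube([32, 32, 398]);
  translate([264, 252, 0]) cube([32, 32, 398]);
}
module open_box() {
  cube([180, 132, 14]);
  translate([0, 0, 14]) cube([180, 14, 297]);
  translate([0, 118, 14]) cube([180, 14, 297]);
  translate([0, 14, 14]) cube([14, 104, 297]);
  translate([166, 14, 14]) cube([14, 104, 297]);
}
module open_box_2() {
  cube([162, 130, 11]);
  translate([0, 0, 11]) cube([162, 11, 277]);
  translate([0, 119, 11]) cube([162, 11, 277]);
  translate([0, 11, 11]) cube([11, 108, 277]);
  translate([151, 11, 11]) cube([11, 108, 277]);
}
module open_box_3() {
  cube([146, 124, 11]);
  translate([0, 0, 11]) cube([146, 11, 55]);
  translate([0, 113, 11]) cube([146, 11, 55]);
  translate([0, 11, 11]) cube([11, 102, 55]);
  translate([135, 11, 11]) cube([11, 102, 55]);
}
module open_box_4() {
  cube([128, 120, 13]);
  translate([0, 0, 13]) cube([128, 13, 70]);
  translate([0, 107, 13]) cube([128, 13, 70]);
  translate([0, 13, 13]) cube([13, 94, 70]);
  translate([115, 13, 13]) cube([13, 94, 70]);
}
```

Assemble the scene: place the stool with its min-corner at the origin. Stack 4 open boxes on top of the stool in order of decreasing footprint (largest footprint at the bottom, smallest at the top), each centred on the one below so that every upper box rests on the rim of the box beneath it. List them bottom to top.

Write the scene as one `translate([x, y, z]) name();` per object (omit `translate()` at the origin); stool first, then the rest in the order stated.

stool();
translate([58, 76, 420]) open_box();
translate([67, 77, 731]) open_box_2();
translate([75, 80, 1019]) open_box_3();
translate([84, 82, 1085]) open_box_4();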